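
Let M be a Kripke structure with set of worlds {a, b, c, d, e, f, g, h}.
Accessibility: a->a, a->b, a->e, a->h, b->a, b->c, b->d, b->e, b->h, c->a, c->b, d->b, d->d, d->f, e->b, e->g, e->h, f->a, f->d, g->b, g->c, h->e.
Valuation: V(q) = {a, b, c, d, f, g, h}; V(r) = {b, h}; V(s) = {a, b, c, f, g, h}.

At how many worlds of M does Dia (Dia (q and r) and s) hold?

Let φ = Dia (Dia (q and r) and s). Evaluate φ at each world:
  a (successors {a, b, e, h}): φ is true.
  b (successors {a, c, d, e, h}): φ is true.
  c (successors {a, b}): φ is true.
  d (successors {b, d, f}): φ is true.
  e (successors {b, g, h}): φ is true.
  f (successors {a, d}): φ is true.
  g (successors {b, c}): φ is true.
  h (successors {e}): φ is false.
For instance, at g:
  At g: Dia (Dia (q and r) and s) requires Dia (q and r) and s at some successor in {b, c}.
    Dia (q and r) and s holds at b, so Dia (Dia (q and r) and s) is true at g.
      At b: Dia (q and r) is true, s is true, so Dia (q and r) and s is true.
Satisfying worlds: {a, b, c, d, e, f, g}

7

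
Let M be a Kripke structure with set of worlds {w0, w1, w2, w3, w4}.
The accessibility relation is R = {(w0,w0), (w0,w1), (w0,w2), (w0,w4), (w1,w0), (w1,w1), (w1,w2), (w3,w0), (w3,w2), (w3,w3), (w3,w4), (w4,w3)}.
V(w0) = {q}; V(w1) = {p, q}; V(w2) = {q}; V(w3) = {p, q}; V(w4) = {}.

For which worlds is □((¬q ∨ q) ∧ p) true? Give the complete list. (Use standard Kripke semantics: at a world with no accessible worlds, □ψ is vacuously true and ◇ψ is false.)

Let φ = □((¬q ∨ q) ∧ p). Evaluate φ at each world:
  w0 (successors {w0, w1, w2, w4}): φ is false.
  w1 (successors {w0, w1, w2}): φ is false.
  w2 (successors ∅): φ is true.
  w3 (successors {w0, w2, w3, w4}): φ is false.
  w4 (successors {w3}): φ is true.
For instance, at w3:
  At w3: □((¬q ∨ q) ∧ p) requires (¬q ∨ q) ∧ p at every successor {w0, w2, w3, w4}.
    (¬q ∨ q) ∧ p fails at w0, so □((¬q ∨ q) ∧ p) is false at w3.
Satisfying worlds: {w2, w4}

w2, w4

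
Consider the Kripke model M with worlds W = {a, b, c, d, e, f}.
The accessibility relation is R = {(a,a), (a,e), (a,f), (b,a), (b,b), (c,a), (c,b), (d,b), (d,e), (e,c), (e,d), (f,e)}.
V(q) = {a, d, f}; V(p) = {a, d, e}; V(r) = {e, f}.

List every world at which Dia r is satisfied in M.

a, d, f

Recall that Dia ψ holds at a world iff ψ holds at some accessible world.
Let φ = Dia r. Evaluate φ at each world:
  a (successors {a, e, f}): φ is true.
  b (successors {a, b}): φ is false.
  c (successors {a, b}): φ is false.
  d (successors {b, e}): φ is true.
  e (successors {c, d}): φ is false.
  f (successors {e}): φ is true.
For instance, at c:
  At c: Dia r requires r at some successor in {a, b}.
    At a: r is false.
    At b: r is false.
  So Dia r is false at c.
Satisfying worlds: {a, d, f}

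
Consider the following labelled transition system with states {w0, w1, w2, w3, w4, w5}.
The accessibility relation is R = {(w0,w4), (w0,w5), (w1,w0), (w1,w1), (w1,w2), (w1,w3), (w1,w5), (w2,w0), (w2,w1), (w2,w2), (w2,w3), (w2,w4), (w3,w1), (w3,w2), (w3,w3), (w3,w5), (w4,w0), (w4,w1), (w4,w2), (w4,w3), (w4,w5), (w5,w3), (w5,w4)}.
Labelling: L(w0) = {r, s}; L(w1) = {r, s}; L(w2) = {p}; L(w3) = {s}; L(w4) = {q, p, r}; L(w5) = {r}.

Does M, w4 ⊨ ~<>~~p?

No

At w4: <>~~p is true, so ~<>~~p is false.
  At w4: <>~~p requires ~~p at some successor in {w0, w1, w2, w3, w5}.
    ~~p holds at w2, so <>~~p is true at w4.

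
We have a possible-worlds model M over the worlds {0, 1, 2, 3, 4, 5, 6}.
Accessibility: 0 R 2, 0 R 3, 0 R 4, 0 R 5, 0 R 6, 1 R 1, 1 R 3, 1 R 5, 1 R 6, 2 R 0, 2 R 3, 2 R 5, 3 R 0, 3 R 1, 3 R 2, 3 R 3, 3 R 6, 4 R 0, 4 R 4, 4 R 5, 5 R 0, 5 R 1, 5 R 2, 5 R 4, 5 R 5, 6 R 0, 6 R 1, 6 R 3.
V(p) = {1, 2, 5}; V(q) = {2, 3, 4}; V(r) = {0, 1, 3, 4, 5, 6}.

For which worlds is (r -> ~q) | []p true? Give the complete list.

0, 1, 2, 5, 6

Let φ = (r -> ~q) | []p. Evaluate φ at each world:
  0 (successors {2, 3, 4, 5, 6}): φ is true.
  1 (successors {1, 3, 5, 6}): φ is true.
  2 (successors {0, 3, 5}): φ is true.
  3 (successors {0, 1, 2, 3, 6}): φ is false.
  4 (successors {0, 4, 5}): φ is false.
  5 (successors {0, 1, 2, 4, 5}): φ is true.
  6 (successors {0, 1, 3}): φ is true.
For instance, at 3:
  At 3: r -> ~q is false, []p is false, so (r -> ~q) | []p is false.
    At 3: []p requires p at every successor {0, 1, 2, 3, 6}.
      p fails at 0, so []p is false at 3.
Satisfying worlds: {0, 1, 2, 5, 6}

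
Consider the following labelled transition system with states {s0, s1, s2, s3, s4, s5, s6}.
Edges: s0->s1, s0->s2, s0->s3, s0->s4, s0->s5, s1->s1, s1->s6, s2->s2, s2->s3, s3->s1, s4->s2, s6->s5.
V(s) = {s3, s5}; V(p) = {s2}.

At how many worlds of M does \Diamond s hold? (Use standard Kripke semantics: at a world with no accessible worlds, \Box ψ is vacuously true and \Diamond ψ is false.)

3

Let φ = \Diamond s. Evaluate φ at each world:
  s0 (successors {s1, s2, s3, s4, s5}): φ is true.
  s1 (successors {s1, s6}): φ is false.
  s2 (successors {s2, s3}): φ is true.
  s3 (successors {s1}): φ is false.
  s4 (successors {s2}): φ is false.
  s5 (successors ∅): φ is false.
  s6 (successors {s5}): φ is true.
For instance, at s1:
  At s1: \Diamond s requires s at some successor in {s1, s6}.
    At s1: s is false.
    At s6: s is false.
  So \Diamond s is false at s1.
Satisfying worlds: {s0, s2, s6}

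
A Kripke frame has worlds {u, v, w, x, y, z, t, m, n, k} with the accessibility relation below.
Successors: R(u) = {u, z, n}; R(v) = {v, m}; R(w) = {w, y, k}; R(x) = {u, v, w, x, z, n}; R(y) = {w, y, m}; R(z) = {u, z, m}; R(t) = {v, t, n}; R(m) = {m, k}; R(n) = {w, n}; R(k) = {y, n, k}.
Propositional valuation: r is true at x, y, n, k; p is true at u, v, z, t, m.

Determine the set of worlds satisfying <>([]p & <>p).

Recall that []ψ holds at a world iff ψ holds at every accessible world, and <>ψ holds iff ψ holds at some accessible world.
Let φ = <>([]p & <>p). Evaluate φ at each world:
  u (successors {u, z, n}): φ is true.
  v (successors {v, m}): φ is true.
  w (successors {w, y, k}): φ is false.
  x (successors {u, v, w, x, z, n}): φ is true.
  y (successors {w, y, m}): φ is false.
  z (successors {u, z, m}): φ is true.
  t (successors {v, t, n}): φ is true.
  m (successors {m, k}): φ is false.
  n (successors {w, n}): φ is false.
  k (successors {y, n, k}): φ is false.
For instance, at u:
  At u: <>([]p & <>p) requires []p & <>p at some successor in {u, z, n}.
    []p & <>p holds at z, so <>([]p & <>p) is true at u.
      At z: []p is true, <>p is true, so []p & <>p is true.
Satisfying worlds: {u, v, x, z, t}

u, v, x, z, t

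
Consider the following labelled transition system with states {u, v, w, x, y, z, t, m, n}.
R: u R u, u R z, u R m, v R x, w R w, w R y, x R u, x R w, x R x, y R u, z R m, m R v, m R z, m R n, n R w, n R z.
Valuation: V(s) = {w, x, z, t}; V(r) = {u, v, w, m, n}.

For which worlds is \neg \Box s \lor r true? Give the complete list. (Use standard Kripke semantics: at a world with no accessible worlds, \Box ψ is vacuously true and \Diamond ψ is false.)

u, v, w, x, y, z, m, n

Let φ = \neg \Box s \lor r. Evaluate φ at each world:
  u (successors {u, z, m}): φ is true.
  v (successors {x}): φ is true.
  w (successors {w, y}): φ is true.
  x (successors {u, w, x}): φ is true.
  y (successors {u}): φ is true.
  z (successors {m}): φ is true.
  t (successors ∅): φ is false.
  m (successors {v, z, n}): φ is true.
  n (successors {w, z}): φ is true.
For instance, at y:
  At y: \neg \Box s is true, r is false, so \neg \Box s \lor r is true.
    At y: \Box s is false, so \neg \Box s is true.
      At y: \Box s requires s at every successor {u}.
        s fails at u, so \Box s is false at y.
Satisfying worlds: {u, v, w, x, y, z, m, n}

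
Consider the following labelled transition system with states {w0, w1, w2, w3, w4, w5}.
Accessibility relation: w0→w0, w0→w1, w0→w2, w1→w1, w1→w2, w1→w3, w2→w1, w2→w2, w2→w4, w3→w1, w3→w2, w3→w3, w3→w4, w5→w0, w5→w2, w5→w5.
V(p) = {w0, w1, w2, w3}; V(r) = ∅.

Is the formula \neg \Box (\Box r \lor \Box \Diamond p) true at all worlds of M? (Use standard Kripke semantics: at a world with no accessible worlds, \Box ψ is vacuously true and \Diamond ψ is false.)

Recall that \Box ψ holds at a world iff ψ holds at every accessible world, and \Diamond ψ holds iff ψ holds at some accessible world.
Let φ = \neg \Box (\Box r \lor \Box \Diamond p). Evaluate φ at each world:
  w0 (successors {w0, w1, w2}): φ is true.
  w1 (successors {w1, w2, w3}): φ is true.
  w2 (successors {w1, w2, w4}): φ is true.
  w3 (successors {w1, w2, w3, w4}): φ is true.
  w4 (successors ∅): φ is false.
  w5 (successors {w0, w2, w5}): φ is true.
Detail at w4 (counterexample):
  At w4: \Box (\Box r \lor \Box \Diamond p) is true, so \neg \Box (\Box r \lor \Box \Diamond p) is false.
    At w4: no accessible worlds, so \Box (\Box r \lor \Box \Diamond p) holds vacuously.

No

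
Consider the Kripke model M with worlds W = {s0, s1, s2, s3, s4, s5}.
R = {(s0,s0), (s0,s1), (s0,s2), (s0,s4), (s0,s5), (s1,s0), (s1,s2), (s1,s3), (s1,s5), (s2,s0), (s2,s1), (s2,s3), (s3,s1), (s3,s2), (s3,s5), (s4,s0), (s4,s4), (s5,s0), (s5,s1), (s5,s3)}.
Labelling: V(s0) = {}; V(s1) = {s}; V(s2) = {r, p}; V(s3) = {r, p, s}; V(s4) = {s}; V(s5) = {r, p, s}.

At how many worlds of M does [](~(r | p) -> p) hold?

0

Let φ = [](~(r | p) -> p). Evaluate φ at each world:
  s0 (successors {s0, s1, s2, s4, s5}): φ is false.
  s1 (successors {s0, s2, s3, s5}): φ is false.
  s2 (successors {s0, s1, s3}): φ is false.
  s3 (successors {s1, s2, s5}): φ is false.
  s4 (successors {s0, s4}): φ is false.
  s5 (successors {s0, s1, s3}): φ is false.
For instance, at s5:
  At s5: [](~(r | p) -> p) requires ~(r | p) -> p at every successor {s0, s1, s3}.
    ~(r | p) -> p fails at s0, so [](~(r | p) -> p) is false at s5.
Satisfying worlds: none.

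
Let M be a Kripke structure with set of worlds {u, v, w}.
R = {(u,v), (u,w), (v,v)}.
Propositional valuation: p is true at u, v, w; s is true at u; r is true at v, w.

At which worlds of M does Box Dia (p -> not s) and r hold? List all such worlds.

v, w

Let φ = Box Dia (p -> not s) and r. Evaluate φ at each world:
  u (successors {v, w}): φ is false.
  v (successors {v}): φ is true.
  w (successors ∅): φ is true.
For instance, at v:
  At v: Box Dia (p -> not s) is true, r is true, so Box Dia (p -> not s) and r is true.
    At v: Box Dia (p -> not s) requires Dia (p -> not s) at every successor {v}.
      At v: Dia (p -> not s) is true.
    So Box Dia (p -> not s) is true at v.
Satisfying worlds: {v, w}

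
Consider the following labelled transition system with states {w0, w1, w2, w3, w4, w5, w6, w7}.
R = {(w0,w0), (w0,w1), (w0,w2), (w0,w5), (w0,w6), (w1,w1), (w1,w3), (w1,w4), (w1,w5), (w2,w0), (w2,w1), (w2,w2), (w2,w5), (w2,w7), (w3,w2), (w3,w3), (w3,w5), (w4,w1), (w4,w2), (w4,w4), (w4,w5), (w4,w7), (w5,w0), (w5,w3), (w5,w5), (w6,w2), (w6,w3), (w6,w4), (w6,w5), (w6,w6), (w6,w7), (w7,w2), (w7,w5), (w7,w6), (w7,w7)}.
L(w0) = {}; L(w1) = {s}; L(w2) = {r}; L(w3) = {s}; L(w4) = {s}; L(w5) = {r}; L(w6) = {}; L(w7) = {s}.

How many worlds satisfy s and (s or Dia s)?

Let φ = s and (s or Dia s). Evaluate φ at each world:
  w0 (successors {w0, w1, w2, w5, w6}): φ is false.
  w1 (successors {w1, w3, w4, w5}): φ is true.
  w2 (successors {w0, w1, w2, w5, w7}): φ is false.
  w3 (successors {w2, w3, w5}): φ is true.
  w4 (successors {w1, w2, w4, w5, w7}): φ is true.
  w5 (successors {w0, w3, w5}): φ is false.
  w6 (successors {w2, w3, w4, w5, w6, w7}): φ is false.
  w7 (successors {w2, w5, w6, w7}): φ is true.
For instance, at w1:
  At w1: s is true, s or Dia s is true, so s and (s or Dia s) is true.
    At w1: s is true, Dia s is true, so s or Dia s is true.
      At w1: Dia s requires s at some successor in {w1, w3, w4, w5}.
        s holds at w1, so Dia s is true at w1.
Satisfying worlds: {w1, w3, w4, w7}

4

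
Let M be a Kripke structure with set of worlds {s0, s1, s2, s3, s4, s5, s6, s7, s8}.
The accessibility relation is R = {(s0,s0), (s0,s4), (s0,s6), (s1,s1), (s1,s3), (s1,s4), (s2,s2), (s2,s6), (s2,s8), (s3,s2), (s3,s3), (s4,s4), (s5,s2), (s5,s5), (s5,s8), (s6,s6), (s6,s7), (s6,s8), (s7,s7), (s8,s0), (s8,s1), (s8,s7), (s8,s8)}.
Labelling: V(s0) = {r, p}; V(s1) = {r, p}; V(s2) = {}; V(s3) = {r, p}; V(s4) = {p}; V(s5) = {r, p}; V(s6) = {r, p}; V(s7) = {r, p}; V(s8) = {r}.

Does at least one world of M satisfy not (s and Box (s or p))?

Yes

Let φ = not (s and Box (s or p)). Evaluate φ at each world:
  s0 (successors {s0, s4, s6}): φ is true.
  s1 (successors {s1, s3, s4}): φ is true.
  s2 (successors {s2, s6, s8}): φ is true.
  s3 (successors {s2, s3}): φ is true.
  s4 (successors {s4}): φ is true.
  s5 (successors {s2, s5, s8}): φ is true.
  s6 (successors {s6, s7, s8}): φ is true.
  s7 (successors {s7}): φ is true.
  s8 (successors {s0, s1, s7, s8}): φ is true.
Detail at s0 (witness):
  At s0: s and Box (s or p) is false, so not (s and Box (s or p)) is true.
    At s0: s is false, Box (s or p) is true, so s and Box (s or p) is false.
      At s0: Box (s or p) requires s or p at every successor {s0, s4, s6}.
        At s0: s or p is true.
        At s4: s or p is true.
        At s6: s or p is true.
      So Box (s or p) is true at s0.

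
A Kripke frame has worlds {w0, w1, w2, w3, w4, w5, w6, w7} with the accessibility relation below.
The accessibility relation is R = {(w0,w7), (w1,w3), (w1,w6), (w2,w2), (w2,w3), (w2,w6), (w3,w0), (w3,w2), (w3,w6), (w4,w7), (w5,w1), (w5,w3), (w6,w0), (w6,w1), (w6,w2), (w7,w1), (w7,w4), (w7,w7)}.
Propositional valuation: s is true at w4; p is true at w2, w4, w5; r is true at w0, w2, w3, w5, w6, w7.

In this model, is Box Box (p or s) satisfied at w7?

No

Recall that Box ψ holds at a world iff ψ holds at every accessible world, and Dia ψ holds iff ψ holds at some accessible world.
At w7: Box Box (p or s) requires Box (p or s) at every successor {w1, w4, w7}.
  Box (p or s) fails at w1, so Box Box (p or s) is false at w7.
    At w1: Box (p or s) requires p or s at every successor {w3, w6}.
      p or s fails at w3, so Box (p or s) is false at w1.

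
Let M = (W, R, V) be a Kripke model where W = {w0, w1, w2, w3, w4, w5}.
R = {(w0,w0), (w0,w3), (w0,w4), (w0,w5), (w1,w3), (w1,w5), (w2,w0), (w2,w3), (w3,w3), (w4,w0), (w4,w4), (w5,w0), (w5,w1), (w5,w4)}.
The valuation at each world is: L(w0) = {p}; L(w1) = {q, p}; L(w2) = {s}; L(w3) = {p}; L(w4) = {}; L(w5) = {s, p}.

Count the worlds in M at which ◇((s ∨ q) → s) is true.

Let φ = ◇((s ∨ q) → s). Evaluate φ at each world:
  w0 (successors {w0, w3, w4, w5}): φ is true.
  w1 (successors {w3, w5}): φ is true.
  w2 (successors {w0, w3}): φ is true.
  w3 (successors {w3}): φ is true.
  w4 (successors {w0, w4}): φ is true.
  w5 (successors {w0, w1, w4}): φ is true.
For instance, at w1:
  At w1: ◇((s ∨ q) → s) requires (s ∨ q) → s at some successor in {w3, w5}.
    (s ∨ q) → s holds at w3, so ◇((s ∨ q) → s) is true at w1.
Satisfying worlds: {w0, w1, w2, w3, w4, w5}

6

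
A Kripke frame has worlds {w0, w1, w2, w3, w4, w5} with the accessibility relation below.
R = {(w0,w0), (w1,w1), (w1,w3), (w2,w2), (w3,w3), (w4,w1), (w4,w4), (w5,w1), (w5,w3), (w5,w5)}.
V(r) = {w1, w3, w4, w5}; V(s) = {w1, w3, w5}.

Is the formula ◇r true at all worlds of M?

Recall that ◇ψ holds at a world iff ψ holds at some accessible world.
Let φ = ◇r. Evaluate φ at each world:
  w0 (successors {w0}): φ is false.
  w1 (successors {w1, w3}): φ is true.
  w2 (successors {w2}): φ is false.
  w3 (successors {w3}): φ is true.
  w4 (successors {w1, w4}): φ is true.
  w5 (successors {w1, w3, w5}): φ is true.
Detail at w0 (counterexample):
  At w0: ◇r requires r at some successor in {w0}.
    At w0: r is false.
  So ◇r is false at w0.

No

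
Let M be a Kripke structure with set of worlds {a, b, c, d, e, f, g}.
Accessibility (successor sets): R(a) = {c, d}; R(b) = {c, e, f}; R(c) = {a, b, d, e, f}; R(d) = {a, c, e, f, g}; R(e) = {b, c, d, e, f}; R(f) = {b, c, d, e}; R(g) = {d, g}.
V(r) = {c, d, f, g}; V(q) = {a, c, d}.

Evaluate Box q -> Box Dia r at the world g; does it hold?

At g: Box q is false, Box Dia r is true, so Box q -> Box Dia r is true.
  At g: Box q requires q at every successor {d, g}.
    q fails at g, so Box q is false at g.
  At g: Box Dia r requires Dia r at every successor {d, g}.
      At d: Dia r requires r at some successor in {a, c, e, f, g}.
        r holds at c, so Dia r is true at d.
      At g: Dia r requires r at some successor in {d, g}.
        r holds at d, so Dia r is true at g.
  So Box Dia r is true at g.

Yes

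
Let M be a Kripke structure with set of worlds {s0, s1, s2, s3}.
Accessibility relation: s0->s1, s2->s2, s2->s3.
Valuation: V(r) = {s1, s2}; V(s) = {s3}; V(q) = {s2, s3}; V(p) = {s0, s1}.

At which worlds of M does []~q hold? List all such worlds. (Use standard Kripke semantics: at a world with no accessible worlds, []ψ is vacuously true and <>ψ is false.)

Let φ = []~q. Evaluate φ at each world:
  s0 (successors {s1}): φ is true.
  s1 (successors ∅): φ is true.
  s2 (successors {s2, s3}): φ is false.
  s3 (successors ∅): φ is true.
For instance, at s0:
  At s0: []~q requires ~q at every successor {s1}.
    At s1: ~q is true.
  So []~q is true at s0.
Satisfying worlds: {s0, s1, s3}

s0, s1, s3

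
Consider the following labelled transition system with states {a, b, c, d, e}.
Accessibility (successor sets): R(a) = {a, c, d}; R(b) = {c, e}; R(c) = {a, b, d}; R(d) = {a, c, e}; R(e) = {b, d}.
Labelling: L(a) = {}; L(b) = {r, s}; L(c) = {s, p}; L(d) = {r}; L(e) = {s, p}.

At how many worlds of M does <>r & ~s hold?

1

Let φ = <>r & ~s. Evaluate φ at each world:
  a (successors {a, c, d}): φ is true.
  b (successors {c, e}): φ is false.
  c (successors {a, b, d}): φ is false.
  d (successors {a, c, e}): φ is false.
  e (successors {b, d}): φ is false.
For instance, at e:
  At e: <>r is true, ~s is false, so <>r & ~s is false.
    At e: <>r requires r at some successor in {b, d}.
      r holds at b, so <>r is true at e.
Satisfying worlds: {a}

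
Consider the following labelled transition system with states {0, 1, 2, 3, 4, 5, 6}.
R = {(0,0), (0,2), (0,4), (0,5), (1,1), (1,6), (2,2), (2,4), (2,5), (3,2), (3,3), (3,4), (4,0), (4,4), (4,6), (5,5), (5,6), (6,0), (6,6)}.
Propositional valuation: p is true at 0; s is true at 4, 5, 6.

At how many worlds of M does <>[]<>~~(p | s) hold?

7

Let φ = <>[]<>~~(p | s). Evaluate φ at each world:
  0 (successors {0, 2, 4, 5}): φ is true.
  1 (successors {1, 6}): φ is true.
  2 (successors {2, 4, 5}): φ is true.
  3 (successors {2, 3, 4}): φ is true.
  4 (successors {0, 4, 6}): φ is true.
  5 (successors {5, 6}): φ is true.
  6 (successors {0, 6}): φ is true.
For instance, at 2:
  At 2: <>[]<>~~(p | s) requires []<>~~(p | s) at some successor in {2, 4, 5}.
    []<>~~(p | s) holds at 2, so <>[]<>~~(p | s) is true at 2.
      At 2: []<>~~(p | s) requires <>~~(p | s) at every successor {2, 4, 5}.
        At 2: <>~~(p | s) is true.
        At 4: <>~~(p | s) is true.
        At 5: <>~~(p | s) is true.
      So []<>~~(p | s) is true at 2.
Satisfying worlds: {0, 1, 2, 3, 4, 5, 6}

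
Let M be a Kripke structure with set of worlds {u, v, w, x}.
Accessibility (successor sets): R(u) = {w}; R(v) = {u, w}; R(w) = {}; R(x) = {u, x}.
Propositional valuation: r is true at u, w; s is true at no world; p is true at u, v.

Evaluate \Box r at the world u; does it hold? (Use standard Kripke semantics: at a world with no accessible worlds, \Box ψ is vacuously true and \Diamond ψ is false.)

At u: \Box r requires r at every successor {w}.
  At w: r is true.
So \Box r is true at u.

Yes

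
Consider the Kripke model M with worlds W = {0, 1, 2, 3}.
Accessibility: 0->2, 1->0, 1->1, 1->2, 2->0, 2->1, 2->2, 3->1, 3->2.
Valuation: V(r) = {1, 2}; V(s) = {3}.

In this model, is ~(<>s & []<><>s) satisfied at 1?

Yes

Recall that []ψ holds at a world iff ψ holds at every accessible world, and <>ψ holds iff ψ holds at some accessible world.
At 1: <>s & []<><>s is false, so ~(<>s & []<><>s) is true.
  At 1: <>s is false, []<><>s is false, so <>s & []<><>s is false.
    At 1: <>s requires s at some successor in {0, 1, 2}.
      At 0: s is false.
      At 1: s is false.
      At 2: s is false.
    So <>s is false at 1.
    At 1: []<><>s requires <><>s at every successor {0, 1, 2}.
      <><>s fails at 0, so []<><>s is false at 1.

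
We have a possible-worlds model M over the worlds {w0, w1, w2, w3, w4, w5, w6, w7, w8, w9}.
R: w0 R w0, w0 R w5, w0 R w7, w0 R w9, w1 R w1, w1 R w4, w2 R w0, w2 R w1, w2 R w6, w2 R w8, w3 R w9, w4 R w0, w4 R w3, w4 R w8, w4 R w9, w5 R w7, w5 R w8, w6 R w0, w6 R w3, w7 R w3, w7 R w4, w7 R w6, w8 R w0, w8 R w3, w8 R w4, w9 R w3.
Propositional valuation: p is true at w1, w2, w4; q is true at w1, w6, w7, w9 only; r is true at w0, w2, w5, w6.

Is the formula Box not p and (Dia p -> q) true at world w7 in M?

At w7: Box not p is false, Dia p -> q is true, so Box not p and (Dia p -> q) is false.
  At w7: Box not p requires not p at every successor {w3, w4, w6}.
    not p fails at w4, so Box not p is false at w7.
  At w7: Dia p is true, q is true, so Dia p -> q is true.
    At w7: Dia p requires p at some successor in {w3, w4, w6}.
      p holds at w4, so Dia p is true at w7.

No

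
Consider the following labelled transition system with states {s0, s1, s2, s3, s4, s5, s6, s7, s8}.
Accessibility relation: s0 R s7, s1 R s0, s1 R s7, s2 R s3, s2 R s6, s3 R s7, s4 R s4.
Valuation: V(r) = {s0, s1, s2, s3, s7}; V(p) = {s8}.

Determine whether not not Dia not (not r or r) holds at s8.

No

At s8: not Dia not (not r or r) is true, so not not Dia not (not r or r) is false.
  At s8: Dia not (not r or r) is false, so not Dia not (not r or r) is true.
    At s8: no accessible worlds, so Dia not (not r or r) is false.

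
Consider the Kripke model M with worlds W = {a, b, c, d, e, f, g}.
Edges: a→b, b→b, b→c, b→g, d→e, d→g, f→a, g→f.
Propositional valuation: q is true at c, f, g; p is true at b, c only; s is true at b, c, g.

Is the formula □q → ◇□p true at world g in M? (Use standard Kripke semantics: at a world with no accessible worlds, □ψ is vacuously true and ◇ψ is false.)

No

At g: □q is true, ◇□p is false, so □q → ◇□p is false.
  At g: □q requires q at every successor {f}.
    At f: q is true.
  So □q is true at g.
  At g: ◇□p requires □p at some successor in {f}.
    At f: □p is false.
  So ◇□p is false at g.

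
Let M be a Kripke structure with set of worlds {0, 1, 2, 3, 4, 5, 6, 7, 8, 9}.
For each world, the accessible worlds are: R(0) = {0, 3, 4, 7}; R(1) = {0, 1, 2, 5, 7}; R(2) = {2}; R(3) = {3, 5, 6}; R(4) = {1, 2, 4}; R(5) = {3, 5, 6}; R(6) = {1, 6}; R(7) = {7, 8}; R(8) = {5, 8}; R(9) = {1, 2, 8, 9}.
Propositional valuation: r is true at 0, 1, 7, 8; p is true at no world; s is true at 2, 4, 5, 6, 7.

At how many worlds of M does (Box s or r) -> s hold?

Let φ = (Box s or r) -> s. Evaluate φ at each world:
  0 (successors {0, 3, 4, 7}): φ is false.
  1 (successors {0, 1, 2, 5, 7}): φ is false.
  2 (successors {2}): φ is true.
  3 (successors {3, 5, 6}): φ is true.
  4 (successors {1, 2, 4}): φ is true.
  5 (successors {3, 5, 6}): φ is true.
  6 (successors {1, 6}): φ is true.
  7 (successors {7, 8}): φ is true.
  8 (successors {5, 8}): φ is false.
  9 (successors {1, 2, 8, 9}): φ is true.
For instance, at 6:
  At 6: Box s or r is false, s is true, so (Box s or r) -> s is true.
    At 6: Box s is false, r is false, so Box s or r is false.
      At 6: Box s requires s at every successor {1, 6}.
        s fails at 1, so Box s is false at 6.
Satisfying worlds: {2, 3, 4, 5, 6, 7, 9}

7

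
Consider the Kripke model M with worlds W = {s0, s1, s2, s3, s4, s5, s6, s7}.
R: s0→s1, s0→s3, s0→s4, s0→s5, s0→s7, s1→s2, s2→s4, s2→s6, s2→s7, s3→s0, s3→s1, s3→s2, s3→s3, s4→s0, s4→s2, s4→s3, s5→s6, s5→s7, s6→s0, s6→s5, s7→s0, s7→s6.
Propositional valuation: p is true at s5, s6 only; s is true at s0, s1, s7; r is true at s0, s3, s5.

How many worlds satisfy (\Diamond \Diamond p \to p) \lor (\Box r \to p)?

8

Let φ = (\Diamond \Diamond p \to p) \lor (\Box r \to p). Evaluate φ at each world:
  s0 (successors {s1, s3, s4, s5, s7}): φ is true.
  s1 (successors {s2}): φ is true.
  s2 (successors {s4, s6, s7}): φ is true.
  s3 (successors {s0, s1, s2, s3}): φ is true.
  s4 (successors {s0, s2, s3}): φ is true.
  s5 (successors {s6, s7}): φ is true.
  s6 (successors {s0, s5}): φ is true.
  s7 (successors {s0, s6}): φ is true.
For instance, at s7:
  At s7: \Diamond \Diamond p \to p is false, \Box r \to p is true, so (\Diamond \Diamond p \to p) \lor (\Box r \to p) is true.
    At s7: \Diamond \Diamond p is true, p is false, so \Diamond \Diamond p \to p is false.
      At s7: \Diamond \Diamond p requires \Diamond p at some successor in {s0, s6}.
        \Diamond p holds at s0, so \Diamond \Diamond p is true at s7.
    At s7: \Box r is false, p is false, so \Box r \to p is true.
      At s7: \Box r requires r at every successor {s0, s6}.
        r fails at s6, so \Box r is false at s7.
Satisfying worlds: {s0, s1, s2, s3, s4, s5, s6, s7}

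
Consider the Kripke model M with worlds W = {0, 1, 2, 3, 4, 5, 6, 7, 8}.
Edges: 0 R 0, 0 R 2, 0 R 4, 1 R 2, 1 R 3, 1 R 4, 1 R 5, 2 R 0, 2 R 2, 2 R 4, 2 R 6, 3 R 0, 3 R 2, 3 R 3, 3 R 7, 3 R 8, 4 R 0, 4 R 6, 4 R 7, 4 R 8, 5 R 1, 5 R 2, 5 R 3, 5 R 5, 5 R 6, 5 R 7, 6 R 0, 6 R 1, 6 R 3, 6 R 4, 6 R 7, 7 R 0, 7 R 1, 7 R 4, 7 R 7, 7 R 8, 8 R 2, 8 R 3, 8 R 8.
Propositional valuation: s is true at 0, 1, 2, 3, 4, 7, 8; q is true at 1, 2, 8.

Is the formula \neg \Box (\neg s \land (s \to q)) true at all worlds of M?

Let φ = \neg \Box (\neg s \land (s \to q)). Evaluate φ at each world:
  0 (successors {0, 2, 4}): φ is true.
  1 (successors {2, 3, 4, 5}): φ is true.
  2 (successors {0, 2, 4, 6}): φ is true.
  3 (successors {0, 2, 3, 7, 8}): φ is true.
  4 (successors {0, 6, 7, 8}): φ is true.
  5 (successors {1, 2, 3, 5, 6, 7}): φ is true.
  6 (successors {0, 1, 3, 4, 7}): φ is true.
  7 (successors {0, 1, 4, 7, 8}): φ is true.
  8 (successors {2, 3, 8}): φ is true.
For instance, at 5:
  At 5: \Box (\neg s \land (s \to q)) is false, so \neg \Box (\neg s \land (s \to q)) is true.
    At 5: \Box (\neg s \land (s \to q)) requires \neg s \land (s \to q) at every successor {1, 2, 3, 5, 6, 7}.
      \neg s \land (s \to q) fails at 1, so \Box (\neg s \land (s \to q)) is false at 5.

Yes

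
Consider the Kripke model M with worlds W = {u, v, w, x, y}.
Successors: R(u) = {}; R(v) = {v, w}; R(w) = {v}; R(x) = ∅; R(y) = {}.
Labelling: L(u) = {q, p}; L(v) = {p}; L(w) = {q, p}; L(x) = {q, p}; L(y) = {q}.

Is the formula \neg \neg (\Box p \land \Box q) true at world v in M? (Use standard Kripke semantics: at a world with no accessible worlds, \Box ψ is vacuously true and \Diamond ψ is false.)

No

Recall that \Box ψ holds at a world iff ψ holds at every accessible world, and \Diamond ψ holds iff ψ holds at some accessible world.
At v: \neg (\Box p \land \Box q) is true, so \neg \neg (\Box p \land \Box q) is false.
  At v: \Box p \land \Box q is false, so \neg (\Box p \land \Box q) is true.
    At v: \Box p is true, \Box q is false, so \Box p \land \Box q is false.
      At v: \Box p requires p at every successor {v, w}.
        At v: p is true.
        At w: p is true.
      So \Box p is true at v.
      At v: \Box q requires q at every successor {v, w}.
        q fails at v, so \Box q is false at v.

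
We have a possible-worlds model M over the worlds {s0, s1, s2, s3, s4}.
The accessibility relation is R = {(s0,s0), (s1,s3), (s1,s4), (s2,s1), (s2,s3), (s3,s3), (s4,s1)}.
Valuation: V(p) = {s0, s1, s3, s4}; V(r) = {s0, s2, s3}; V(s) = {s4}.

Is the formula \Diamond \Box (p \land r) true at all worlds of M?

Let φ = \Diamond \Box (p \land r). Evaluate φ at each world:
  s0 (successors {s0}): φ is true.
  s1 (successors {s3, s4}): φ is true.
  s2 (successors {s1, s3}): φ is true.
  s3 (successors {s3}): φ is true.
  s4 (successors {s1}): φ is false.
Detail at s4 (counterexample):
  At s4: \Diamond \Box (p \land r) requires \Box (p \land r) at some successor in {s1}.
    At s1: \Box (p \land r) is false.
  So \Diamond \Box (p \land r) is false at s4.

No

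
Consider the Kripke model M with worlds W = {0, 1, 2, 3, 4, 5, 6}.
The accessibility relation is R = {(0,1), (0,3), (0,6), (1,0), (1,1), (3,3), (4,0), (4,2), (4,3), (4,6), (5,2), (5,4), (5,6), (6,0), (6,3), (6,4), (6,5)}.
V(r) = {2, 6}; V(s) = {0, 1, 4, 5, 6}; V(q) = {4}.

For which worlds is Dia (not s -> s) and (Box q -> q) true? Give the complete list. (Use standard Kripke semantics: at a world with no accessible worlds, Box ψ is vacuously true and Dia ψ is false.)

0, 1, 4, 5, 6

Let φ = Dia (not s -> s) and (Box q -> q). Evaluate φ at each world:
  0 (successors {1, 3, 6}): φ is true.
  1 (successors {0, 1}): φ is true.
  2 (successors ∅): φ is false.
  3 (successors {3}): φ is false.
  4 (successors {0, 2, 3, 6}): φ is true.
  5 (successors {2, 4, 6}): φ is true.
  6 (successors {0, 3, 4, 5}): φ is true.
For instance, at 1:
  At 1: Dia (not s -> s) is true, Box q -> q is true, so Dia (not s -> s) and (Box q -> q) is true.
    At 1: Dia (not s -> s) requires not s -> s at some successor in {0, 1}.
      not s -> s holds at 0, so Dia (not s -> s) is true at 1.
    At 1: Box q is false, q is false, so Box q -> q is true.
      At 1: Box q requires q at every successor {0, 1}.
        q fails at 0, so Box q is false at 1.
Satisfying worlds: {0, 1, 4, 5, 6}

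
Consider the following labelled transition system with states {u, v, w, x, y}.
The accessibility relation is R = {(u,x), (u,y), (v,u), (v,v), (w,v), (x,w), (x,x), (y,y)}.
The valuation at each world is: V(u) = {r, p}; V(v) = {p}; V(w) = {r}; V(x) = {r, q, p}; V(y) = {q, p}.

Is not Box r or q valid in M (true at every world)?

Yes

Let φ = not Box r or q. Evaluate φ at each world:
  u (successors {x, y}): φ is true.
  v (successors {u, v}): φ is true.
  w (successors {v}): φ is true.
  x (successors {w, x}): φ is true.
  y (successors {y}): φ is true.
For instance, at x:
  At x: not Box r is false, q is true, so not Box r or q is true.
    At x: Box r is true, so not Box r is false.
      At x: Box r requires r at every successor {w, x}.
        At w: r is true.
        At x: r is true.
      So Box r is true at x.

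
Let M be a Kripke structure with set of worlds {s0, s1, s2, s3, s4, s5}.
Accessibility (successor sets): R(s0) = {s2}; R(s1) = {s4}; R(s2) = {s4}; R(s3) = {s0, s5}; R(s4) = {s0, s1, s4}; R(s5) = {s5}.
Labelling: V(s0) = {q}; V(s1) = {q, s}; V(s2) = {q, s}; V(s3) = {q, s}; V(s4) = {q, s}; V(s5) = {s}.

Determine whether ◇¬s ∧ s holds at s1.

No

At s1: ◇¬s is false, s is true, so ◇¬s ∧ s is false.
  At s1: ◇¬s requires ¬s at some successor in {s4}.
    At s4: ¬s is false.
  So ◇¬s is false at s1.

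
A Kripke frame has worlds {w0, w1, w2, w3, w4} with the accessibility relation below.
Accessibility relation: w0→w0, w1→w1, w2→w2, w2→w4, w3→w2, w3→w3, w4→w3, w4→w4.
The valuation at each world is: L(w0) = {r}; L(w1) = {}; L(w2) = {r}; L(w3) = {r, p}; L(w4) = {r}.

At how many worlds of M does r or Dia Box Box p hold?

Let φ = r or Dia Box Box p. Evaluate φ at each world:
  w0 (successors {w0}): φ is true.
  w1 (successors {w1}): φ is false.
  w2 (successors {w2, w4}): φ is true.
  w3 (successors {w2, w3}): φ is true.
  w4 (successors {w3, w4}): φ is true.
For instance, at w4:
  At w4: r is true, Dia Box Box p is false, so r or Dia Box Box p is true.
    At w4: Dia Box Box p requires Box Box p at some successor in {w3, w4}.
      At w3: Box Box p is false.
      At w4: Box Box p is false.
    So Dia Box Box p is false at w4.
Satisfying worlds: {w0, w2, w3, w4}

4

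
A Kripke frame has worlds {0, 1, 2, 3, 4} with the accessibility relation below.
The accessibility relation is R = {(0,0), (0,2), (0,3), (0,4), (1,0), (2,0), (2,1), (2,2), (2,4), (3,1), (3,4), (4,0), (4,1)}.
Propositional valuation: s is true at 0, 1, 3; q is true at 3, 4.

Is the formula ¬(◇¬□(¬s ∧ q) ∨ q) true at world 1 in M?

Recall that □ψ holds at a world iff ψ holds at every accessible world, and ◇ψ holds iff ψ holds at some accessible world.
At 1: ◇¬□(¬s ∧ q) ∨ q is true, so ¬(◇¬□(¬s ∧ q) ∨ q) is false.
  At 1: ◇¬□(¬s ∧ q) is true, q is false, so ◇¬□(¬s ∧ q) ∨ q is true.
    At 1: ◇¬□(¬s ∧ q) requires ¬□(¬s ∧ q) at some successor in {0}.
      ¬□(¬s ∧ q) holds at 0, so ◇¬□(¬s ∧ q) is true at 1.

No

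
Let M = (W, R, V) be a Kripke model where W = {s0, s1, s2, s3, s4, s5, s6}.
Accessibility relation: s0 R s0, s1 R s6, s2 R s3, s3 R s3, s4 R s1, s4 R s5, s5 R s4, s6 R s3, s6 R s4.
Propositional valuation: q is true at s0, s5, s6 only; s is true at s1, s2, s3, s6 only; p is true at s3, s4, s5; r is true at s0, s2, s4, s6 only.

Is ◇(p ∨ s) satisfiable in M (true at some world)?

Yes

Let φ = ◇(p ∨ s). Evaluate φ at each world:
  s0 (successors {s0}): φ is false.
  s1 (successors {s6}): φ is true.
  s2 (successors {s3}): φ is true.
  s3 (successors {s3}): φ is true.
  s4 (successors {s1, s5}): φ is true.
  s5 (successors {s4}): φ is true.
  s6 (successors {s3, s4}): φ is true.
Detail at s1 (witness):
  At s1: ◇(p ∨ s) requires p ∨ s at some successor in {s6}.
    p ∨ s holds at s6, so ◇(p ∨ s) is true at s1.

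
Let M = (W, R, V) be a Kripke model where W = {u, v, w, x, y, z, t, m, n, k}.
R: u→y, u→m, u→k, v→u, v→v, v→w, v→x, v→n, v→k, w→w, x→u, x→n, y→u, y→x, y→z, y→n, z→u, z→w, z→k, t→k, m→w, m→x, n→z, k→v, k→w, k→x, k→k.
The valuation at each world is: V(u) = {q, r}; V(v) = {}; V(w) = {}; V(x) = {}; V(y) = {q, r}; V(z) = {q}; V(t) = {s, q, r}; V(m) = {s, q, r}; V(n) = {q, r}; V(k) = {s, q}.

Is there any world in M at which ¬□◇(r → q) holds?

Let φ = ¬□◇(r → q). Evaluate φ at each world:
  u (successors {y, m, k}): φ is false.
  v (successors {u, v, w, x, n, k}): φ is false.
  w (successors {w}): φ is false.
  x (successors {u, n}): φ is false.
  y (successors {u, x, z, n}): φ is false.
  z (successors {u, w, k}): φ is false.
  t (successors {k}): φ is false.
  m (successors {w, x}): φ is false.
  n (successors {z}): φ is false.
  k (successors {v, w, x, k}): φ is false.
For instance, at z:
  At z: □◇(r → q) is true, so ¬□◇(r → q) is false.
    At z: □◇(r → q) requires ◇(r → q) at every successor {u, w, k}.
      At u: ◇(r → q) is true.
      At w: ◇(r → q) is true.
      At k: ◇(r → q) is true.
    So □◇(r → q) is true at z.

No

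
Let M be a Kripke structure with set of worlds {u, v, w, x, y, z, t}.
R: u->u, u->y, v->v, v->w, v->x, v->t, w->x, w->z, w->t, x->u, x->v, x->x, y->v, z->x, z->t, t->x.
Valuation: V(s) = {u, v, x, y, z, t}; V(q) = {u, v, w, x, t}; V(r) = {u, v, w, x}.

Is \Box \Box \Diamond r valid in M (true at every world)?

Yes

Let φ = \Box \Box \Diamond r. Evaluate φ at each world:
  u (successors {u, y}): φ is true.
  v (successors {v, w, x, t}): φ is true.
  w (successors {x, z, t}): φ is true.
  x (successors {u, v, x}): φ is true.
  y (successors {v}): φ is true.
  z (successors {x, t}): φ is true.
  t (successors {x}): φ is true.
For instance, at z:
  At z: \Box \Box \Diamond r requires \Box \Diamond r at every successor {x, t}.
      At x: \Box \Diamond r requires \Diamond r at every successor {u, v, x}.
        At u: \Diamond r is true.
        At v: \Diamond r is true.
        At x: \Diamond r is true.
      So \Box \Diamond r is true at x.
      At t: \Box \Diamond r requires \Diamond r at every successor {x}.
        At x: \Diamond r is true.
      So \Box \Diamond r is true at t.
  So \Box \Box \Diamond r is true at z.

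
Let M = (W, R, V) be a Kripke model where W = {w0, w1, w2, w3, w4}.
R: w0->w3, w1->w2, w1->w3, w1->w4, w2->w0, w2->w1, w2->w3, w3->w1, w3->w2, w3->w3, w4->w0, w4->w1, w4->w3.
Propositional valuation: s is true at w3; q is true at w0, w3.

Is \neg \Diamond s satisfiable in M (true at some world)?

No

Let φ = \neg \Diamond s. Evaluate φ at each world:
  w0 (successors {w3}): φ is false.
  w1 (successors {w2, w3, w4}): φ is false.
  w2 (successors {w0, w1, w3}): φ is false.
  w3 (successors {w1, w2, w3}): φ is false.
  w4 (successors {w0, w1, w3}): φ is false.
For instance, at w1:
  At w1: \Diamond s is true, so \neg \Diamond s is false.
    At w1: \Diamond s requires s at some successor in {w2, w3, w4}.
      s holds at w3, so \Diamond s is true at w1.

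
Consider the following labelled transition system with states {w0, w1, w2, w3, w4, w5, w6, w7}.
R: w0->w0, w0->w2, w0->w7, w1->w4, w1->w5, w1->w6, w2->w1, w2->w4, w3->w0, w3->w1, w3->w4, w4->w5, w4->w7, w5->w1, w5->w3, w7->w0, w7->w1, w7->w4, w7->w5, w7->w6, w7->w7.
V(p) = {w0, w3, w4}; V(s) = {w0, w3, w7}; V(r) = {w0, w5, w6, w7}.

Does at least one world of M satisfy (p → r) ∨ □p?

Let φ = (p → r) ∨ □p. Evaluate φ at each world:
  w0 (successors {w0, w2, w7}): φ is true.
  w1 (successors {w4, w5, w6}): φ is true.
  w2 (successors {w1, w4}): φ is true.
  w3 (successors {w0, w1, w4}): φ is false.
  w4 (successors {w5, w7}): φ is false.
  w5 (successors {w1, w3}): φ is true.
  w6 (successors ∅): φ is true.
  w7 (successors {w0, w1, w4, w5, w6, w7}): φ is true.
Detail at w0 (witness):
  At w0: p → r is true, □p is false, so (p → r) ∨ □p is true.
    At w0: □p requires p at every successor {w0, w2, w7}.
      p fails at w2, so □p is false at w0.

Yes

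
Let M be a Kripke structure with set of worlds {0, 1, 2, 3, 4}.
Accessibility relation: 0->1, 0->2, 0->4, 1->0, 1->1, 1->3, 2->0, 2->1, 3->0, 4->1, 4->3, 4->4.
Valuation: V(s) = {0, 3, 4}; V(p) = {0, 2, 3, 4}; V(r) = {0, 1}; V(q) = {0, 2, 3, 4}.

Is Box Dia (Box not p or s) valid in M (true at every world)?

Let φ = Box Dia (Box not p or s). Evaluate φ at each world:
  0 (successors {1, 2, 4}): φ is true.
  1 (successors {0, 1, 3}): φ is true.
  2 (successors {0, 1}): φ is true.
  3 (successors {0}): φ is true.
  4 (successors {1, 3, 4}): φ is true.
For instance, at 2:
  At 2: Box Dia (Box not p or s) requires Dia (Box not p or s) at every successor {0, 1}.
      At 0: Dia (Box not p or s) requires Box not p or s at some successor in {1, 2, 4}.
        Box not p or s holds at 4, so Dia (Box not p or s) is true at 0.
      At 1: Dia (Box not p or s) requires Box not p or s at some successor in {0, 1, 3}.
        Box not p or s holds at 0, so Dia (Box not p or s) is true at 1.
  So Box Dia (Box not p or s) is true at 2.

Yes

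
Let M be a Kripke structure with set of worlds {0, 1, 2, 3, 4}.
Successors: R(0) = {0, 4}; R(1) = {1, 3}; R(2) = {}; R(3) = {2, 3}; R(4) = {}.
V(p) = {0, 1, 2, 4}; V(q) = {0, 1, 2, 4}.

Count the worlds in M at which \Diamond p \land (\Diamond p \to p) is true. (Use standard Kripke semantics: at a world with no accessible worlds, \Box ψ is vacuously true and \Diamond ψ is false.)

Recall that \Diamond ψ holds at a world iff ψ holds at some accessible world.
Let φ = \Diamond p \land (\Diamond p \to p). Evaluate φ at each world:
  0 (successors {0, 4}): φ is true.
  1 (successors {1, 3}): φ is true.
  2 (successors ∅): φ is false.
  3 (successors {2, 3}): φ is false.
  4 (successors ∅): φ is false.
For instance, at 0:
  At 0: \Diamond p is true, \Diamond p \to p is true, so \Diamond p \land (\Diamond p \to p) is true.
    At 0: \Diamond p requires p at some successor in {0, 4}.
      p holds at 0, so \Diamond p is true at 0.
    At 0: \Diamond p is true, p is true, so \Diamond p \to p is true.
      At 0: \Diamond p requires p at some successor in {0, 4}.
        p holds at 0, so \Diamond p is true at 0.
Satisfying worlds: {0, 1}

2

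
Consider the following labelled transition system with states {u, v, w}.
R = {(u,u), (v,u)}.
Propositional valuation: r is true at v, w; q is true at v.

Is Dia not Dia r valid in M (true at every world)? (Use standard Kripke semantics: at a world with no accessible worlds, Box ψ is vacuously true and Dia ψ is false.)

No

Let φ = Dia not Dia r. Evaluate φ at each world:
  u (successors {u}): φ is true.
  v (successors {u}): φ is true.
  w (successors ∅): φ is false.
Detail at w (counterexample):
  At w: no accessible worlds, so Dia not Dia r is false.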